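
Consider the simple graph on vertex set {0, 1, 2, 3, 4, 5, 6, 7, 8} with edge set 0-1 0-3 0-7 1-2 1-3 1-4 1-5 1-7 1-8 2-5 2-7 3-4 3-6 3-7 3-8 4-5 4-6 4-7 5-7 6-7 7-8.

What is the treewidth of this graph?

A width-3 tree decomposition is:
Bags: B1 = {1, 3, 4, 7}  B2 = {1, 3, 7, 8}  B3 = {0, 1, 3, 7}  B4 = {1, 4, 5, 7}  B5 = {1, 2, 5, 7}  B6 = {3, 4, 6, 7}
Tree: B1–B2, B1–B3, B1–B4, B4–B5, B1–B6
Each bag holds 4 vertices, so the decomposition has width 3, which upper-bounds the treewidth. On the other hand G contains the 4-clique {1, 2, 5, 7}. A clique must lie in a single bag of any decomposition, so no decomposition can have width below 3. Hence tw(G) = 3 exactly.

3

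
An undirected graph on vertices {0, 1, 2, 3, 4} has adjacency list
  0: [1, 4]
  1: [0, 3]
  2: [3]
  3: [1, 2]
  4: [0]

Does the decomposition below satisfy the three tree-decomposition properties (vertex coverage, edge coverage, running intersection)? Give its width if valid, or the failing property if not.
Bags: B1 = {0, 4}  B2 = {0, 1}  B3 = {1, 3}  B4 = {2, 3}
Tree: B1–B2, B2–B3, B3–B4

Checking the three conditions: (i) the bags cover all of {0, 1, 2, 3, 4}; (ii) for each edge, some bag contains both endpoints; (iii) the bags containing any fixed vertex form a subtree. All hold, so the decomposition is valid with width 2 − 1 = 1.

Yes; width 1.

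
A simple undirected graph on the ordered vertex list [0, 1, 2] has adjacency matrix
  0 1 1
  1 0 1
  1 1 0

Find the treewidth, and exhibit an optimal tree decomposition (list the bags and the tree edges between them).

With just one bag of size 3, the width is 3 − 1 = 2, so tw(G) ≤ 2. On the other hand G contains the 3-clique {0, 1, 2}. A clique must lie in a single bag of any decomposition, so no decomposition can have width below 2. Hence tw(G) = 2 exactly.

Treewidth 2.
One optimal decomposition is:
Bags: B1 = {0, 1, 2}
Tree: (single bag)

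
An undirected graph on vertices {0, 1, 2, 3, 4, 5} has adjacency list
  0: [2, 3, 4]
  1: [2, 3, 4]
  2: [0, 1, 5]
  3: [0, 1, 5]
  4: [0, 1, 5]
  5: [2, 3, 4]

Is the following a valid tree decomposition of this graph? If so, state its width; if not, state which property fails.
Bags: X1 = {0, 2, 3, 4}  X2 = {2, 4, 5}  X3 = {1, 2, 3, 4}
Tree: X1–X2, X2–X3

No — edge (3,5) lies in no bag.

A tree decomposition must satisfy three properties: every vertex lies in some bag; for every edge, both endpoints lie together in some bag; and for every vertex, the bags containing it form a connected subtree. Here edge (3,5) lies in no bag, so the decomposition is invalid.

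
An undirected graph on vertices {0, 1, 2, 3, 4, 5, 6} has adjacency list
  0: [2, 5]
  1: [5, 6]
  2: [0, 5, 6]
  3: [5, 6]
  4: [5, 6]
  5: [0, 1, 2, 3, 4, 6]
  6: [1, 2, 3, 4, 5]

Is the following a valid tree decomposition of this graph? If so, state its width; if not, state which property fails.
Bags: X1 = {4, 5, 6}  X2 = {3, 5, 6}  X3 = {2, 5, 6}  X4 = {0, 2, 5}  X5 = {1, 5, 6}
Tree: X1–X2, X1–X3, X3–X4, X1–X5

Yes; width 2.

Every vertex of G appears in some bag (union = {0, 1, 2, 3, 4, 5, 6}); every edge is covered by a bag; and for each vertex v the set of bags containing v is connected in the bag tree. The decomposition is therefore valid. The largest bag has 3 vertices, so the width is 2.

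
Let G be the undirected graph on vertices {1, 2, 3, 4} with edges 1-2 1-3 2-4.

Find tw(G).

A width-1 tree decomposition is:
Bags: B1 = {1, 2}  B2 = {1, 3}  B3 = {2, 4}
Tree: B1–B2, B1–B3
Every bag has size at most 2, so the width is 2 − 1 = 1 and tw(G) ≤ 1. Any graph with an edge has treewidth ≥ 1, and G has the edge 1–2. The upper and lower bounds meet at 1, so that is the treewidth.

1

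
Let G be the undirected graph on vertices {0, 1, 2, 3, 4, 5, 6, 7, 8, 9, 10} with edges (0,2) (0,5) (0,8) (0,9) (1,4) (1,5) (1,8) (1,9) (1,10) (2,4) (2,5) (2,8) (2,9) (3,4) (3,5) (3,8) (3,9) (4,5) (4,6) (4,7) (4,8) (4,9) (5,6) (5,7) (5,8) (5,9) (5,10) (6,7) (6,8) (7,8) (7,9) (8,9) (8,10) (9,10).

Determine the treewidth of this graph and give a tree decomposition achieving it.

Treewidth 4.
One optimal decomposition is:
Bags: B1 = {4, 5, 7, 8, 9}  B2 = {2, 4, 5, 8, 9}  B3 = {1, 4, 5, 8, 9}  B4 = {1, 5, 8, 9, 10}  B5 = {4, 5, 6, 7, 8}  B6 = {0, 2, 5, 8, 9}  B7 = {3, 4, 5, 8, 9}
Tree: B1–B2, B2–B3, B3–B4, B1–B5, B2–B6, B3–B7

Each bag holds 5 vertices, so the decomposition has width 4, which upper-bounds the treewidth. Conversely, {0, 2, 5, 8, 9} is a clique of size 5, and the vertices of any clique must share a bag in every tree decomposition; so some bag has ≥ 5 vertices and tw(G) ≥ 4. Combining the bounds, tw(G) = 4.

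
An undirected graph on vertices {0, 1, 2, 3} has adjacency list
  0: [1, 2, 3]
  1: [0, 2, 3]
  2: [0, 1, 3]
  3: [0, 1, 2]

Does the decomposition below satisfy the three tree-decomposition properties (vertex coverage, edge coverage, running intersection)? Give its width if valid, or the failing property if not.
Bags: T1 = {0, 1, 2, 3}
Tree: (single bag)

Checking the three conditions: (i) the bags cover all of {0, 1, 2, 3}; (ii) for each edge, some bag contains both endpoints; (iii) the bags containing any fixed vertex form a subtree. All hold, so the decomposition is valid with width 4 − 1 = 3.

Yes; width 3.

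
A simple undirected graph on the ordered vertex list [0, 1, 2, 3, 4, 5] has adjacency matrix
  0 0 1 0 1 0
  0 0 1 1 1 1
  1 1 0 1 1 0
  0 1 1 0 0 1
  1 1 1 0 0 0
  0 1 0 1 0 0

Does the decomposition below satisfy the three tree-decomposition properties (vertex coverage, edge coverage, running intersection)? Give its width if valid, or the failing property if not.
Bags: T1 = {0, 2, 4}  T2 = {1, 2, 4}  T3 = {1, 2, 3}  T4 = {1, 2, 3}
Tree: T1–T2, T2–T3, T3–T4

No — vertex 5 appears in no bag.

A tree decomposition must satisfy three properties: every vertex lies in some bag; for every edge, both endpoints lie together in some bag; and for every vertex, the bags containing it form a connected subtree. Here vertex 5 appears in no bag, so the decomposition is invalid.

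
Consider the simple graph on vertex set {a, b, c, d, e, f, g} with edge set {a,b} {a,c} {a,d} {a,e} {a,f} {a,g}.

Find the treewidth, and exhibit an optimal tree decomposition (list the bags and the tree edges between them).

The largest bag has 2 vertices, giving width 1; this decomposition certifies tw(G) ≤ 1. G has an edge, so its treewidth is at least 1. Therefore the treewidth is 1.

Treewidth 1.
One such decomposition:
Bags: B1 = {a, b}  B2 = {a, c}  B3 = {a, f}  B4 = {a, e}  B5 = {a, g}  B6 = {a, d}
Tree: B1–B2, B1–B3, B3–B4, B3–B5, B1–B6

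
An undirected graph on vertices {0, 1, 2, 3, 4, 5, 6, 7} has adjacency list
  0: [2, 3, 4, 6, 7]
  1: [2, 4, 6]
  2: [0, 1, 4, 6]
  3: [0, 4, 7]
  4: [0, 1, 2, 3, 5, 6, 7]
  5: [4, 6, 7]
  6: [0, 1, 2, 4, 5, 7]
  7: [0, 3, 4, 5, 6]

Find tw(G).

3

A width-3 tree decomposition is:
Bags: B1 = {0, 2, 4, 6}  B2 = {0, 4, 6, 7}  B3 = {1, 2, 4, 6}  B4 = {0, 3, 4, 7}  B5 = {4, 5, 6, 7}
Tree: B1–B2, B1–B3, B2–B4, B2–B5
Each bag holds 4 vertices, so the decomposition has width 3, which upper-bounds the treewidth. For the lower bound, the 4 vertices {0, 3, 4, 7} are pairwise adjacent, and any tree decomposition puts a clique entirely inside one bag — forcing width ≥ 3. Combining the bounds, tw(G) = 3.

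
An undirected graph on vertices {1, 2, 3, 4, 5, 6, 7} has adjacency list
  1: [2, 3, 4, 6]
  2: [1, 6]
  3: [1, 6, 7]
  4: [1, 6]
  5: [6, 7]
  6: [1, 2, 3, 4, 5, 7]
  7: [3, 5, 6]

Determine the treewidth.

A width-2 tree decomposition is:
Bags: B1 = {3, 6, 7}  B2 = {1, 3, 6}  B3 = {1, 4, 6}  B4 = {5, 6, 7}  B5 = {1, 2, 6}
Tree: B1–B2, B2–B3, B1–B4, B2–B5
Each bag holds 3 vertices, so the decomposition has width 2, which upper-bounds the treewidth. Conversely, {1, 2, 6} is a clique of size 3, and the vertices of any clique must share a bag in every tree decomposition; so some bag has ≥ 3 vertices and tw(G) ≥ 2. Combining the bounds, tw(G) = 2.

2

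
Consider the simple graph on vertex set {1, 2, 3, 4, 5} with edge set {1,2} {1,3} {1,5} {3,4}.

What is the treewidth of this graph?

1

A width-1 tree decomposition is:
Bags: B1 = {3, 4}  B2 = {1, 3}  B3 = {1, 5}  B4 = {1, 2}
Tree: B1–B2, B2–B3, B2–B4
The largest bag has 2 vertices, giving width 1; this decomposition certifies tw(G) ≤ 1. G has an edge, so its treewidth is at least 1. Combining the bounds, tw(G) = 1.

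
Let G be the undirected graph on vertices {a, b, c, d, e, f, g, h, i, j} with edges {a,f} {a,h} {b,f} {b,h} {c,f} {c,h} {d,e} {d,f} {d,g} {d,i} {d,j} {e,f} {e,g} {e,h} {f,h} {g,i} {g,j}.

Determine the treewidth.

A width-2 tree decomposition is:
Bags: B1 = {d, e, g}  B2 = {d, e, f}  B3 = {d, g, i}  B4 = {e, f, h}  B5 = {d, g, j}  B6 = {c, f, h}  B7 = {a, f, h}  B8 = {b, f, h}
Tree: B1–B2, B1–B3, B2–B4, B1–B5, B4–B6, B6–B7, B6–B8
The largest bag has 3 vertices, giving width 2; this decomposition certifies tw(G) ≤ 2. For the lower bound, the 3 vertices {d, g, j} are pairwise adjacent, and any tree decomposition puts a clique entirely inside one bag — forcing width ≥ 2. Hence tw(G) = 2 exactly.

2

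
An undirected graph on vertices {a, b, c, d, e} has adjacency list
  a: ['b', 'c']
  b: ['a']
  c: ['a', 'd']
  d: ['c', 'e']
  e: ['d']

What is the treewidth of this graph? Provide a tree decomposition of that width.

Treewidth 1.
One optimal decomposition is:
Bags: B1 = {a, b}  B2 = {a, c}  B3 = {c, d}  B4 = {d, e}
Tree: B1–B2, B2–B3, B3–B4

Each bag holds 2 vertices, so the decomposition has width 1, which upper-bounds the treewidth. G has an edge, so its treewidth is at least 1. Combining the bounds, tw(G) = 1.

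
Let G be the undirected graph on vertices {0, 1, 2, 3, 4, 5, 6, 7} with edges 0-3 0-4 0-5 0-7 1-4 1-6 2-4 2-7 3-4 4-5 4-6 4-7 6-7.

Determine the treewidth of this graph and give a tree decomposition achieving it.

Treewidth 2.
One optimal decomposition is:
Bags: B1 = {4, 6, 7}  B2 = {0, 4, 7}  B3 = {1, 4, 6}  B4 = {2, 4, 7}  B5 = {0, 4, 5}  B6 = {0, 3, 4}
Tree: B1–B2, B1–B3, B1–B4, B2–B5, B2–B6

The largest bag has 3 vertices, giving width 2; this decomposition certifies tw(G) ≤ 2. Conversely, {0, 3, 4} is a clique of size 3, and the vertices of any clique must share a bag in every tree decomposition; so some bag has ≥ 3 vertices and tw(G) ≥ 2. Hence tw(G) = 2 exactly.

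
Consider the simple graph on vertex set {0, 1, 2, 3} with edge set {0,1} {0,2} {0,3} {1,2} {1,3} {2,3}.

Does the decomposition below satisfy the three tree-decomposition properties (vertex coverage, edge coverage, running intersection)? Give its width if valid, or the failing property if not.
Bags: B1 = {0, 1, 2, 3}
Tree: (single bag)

Vertex coverage: the bags together contain {0, 1, 2, 3}, the full vertex set. Edge coverage: each edge of G has both endpoints in at least one bag. Running intersection: for every vertex, the bags containing it form a connected subtree. All three properties hold, so this is a valid tree decomposition of width max|bag| − 1 = 3, and hence tw(G) ≤ 3.

Yes; width 3.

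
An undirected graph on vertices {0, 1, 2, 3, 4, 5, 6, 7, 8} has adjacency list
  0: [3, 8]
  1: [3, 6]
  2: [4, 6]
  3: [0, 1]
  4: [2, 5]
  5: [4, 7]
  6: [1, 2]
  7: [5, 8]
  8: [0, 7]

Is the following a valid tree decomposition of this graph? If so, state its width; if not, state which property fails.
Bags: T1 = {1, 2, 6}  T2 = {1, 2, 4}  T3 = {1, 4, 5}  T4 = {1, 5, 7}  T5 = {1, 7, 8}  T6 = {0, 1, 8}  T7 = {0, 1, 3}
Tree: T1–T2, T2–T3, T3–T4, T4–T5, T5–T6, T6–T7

Every vertex of G appears in some bag (union = {0, 1, 2, 3, 4, 5, 6, 7, 8}); every edge is covered by a bag; and for each vertex v the set of bags containing v is connected in the bag tree. The decomposition is therefore valid. The largest bag has 3 vertices, so the width is 2.

Yes; width 2.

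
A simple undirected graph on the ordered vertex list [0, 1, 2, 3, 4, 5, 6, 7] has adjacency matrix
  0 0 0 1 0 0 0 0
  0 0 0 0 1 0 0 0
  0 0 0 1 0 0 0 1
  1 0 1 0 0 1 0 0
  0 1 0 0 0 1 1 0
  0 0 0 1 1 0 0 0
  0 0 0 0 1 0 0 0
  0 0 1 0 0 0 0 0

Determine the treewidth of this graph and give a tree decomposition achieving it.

Every bag has size at most 2, so the width is 2 − 1 = 1 and tw(G) ≤ 1. Since G has at least one edge (e.g. 3–5), it is not an edgeless graph, so tw(G) ≥ 1. The upper and lower bounds meet at 1, so that is the treewidth.

Treewidth 1.
One optimal decomposition is:
Bags: B1 = {3, 5}  B2 = {4, 5}  B3 = {2, 3}  B4 = {4, 6}  B5 = {0, 3}  B6 = {2, 7}  B7 = {1, 4}
Tree: B1–B2, B1–B3, B2–B4, B3–B5, B3–B6, B2–B7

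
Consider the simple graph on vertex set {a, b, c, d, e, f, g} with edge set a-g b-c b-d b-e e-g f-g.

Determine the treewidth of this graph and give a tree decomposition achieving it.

The largest bag has 2 vertices, giving width 1; this decomposition certifies tw(G) ≤ 1. Since G has at least one edge (e.g. e–b), it is not an edgeless graph, so tw(G) ≥ 1. The upper and lower bounds meet at 1, so that is the treewidth.

Treewidth 1.
Bags: B1 = {b, e}  B2 = {e, g}  B3 = {b, d}  B4 = {b, c}  B5 = {a, g}  B6 = {f, g}
Tree: B1–B2, B1–B3, B1–B4, B2–B5, B2–B6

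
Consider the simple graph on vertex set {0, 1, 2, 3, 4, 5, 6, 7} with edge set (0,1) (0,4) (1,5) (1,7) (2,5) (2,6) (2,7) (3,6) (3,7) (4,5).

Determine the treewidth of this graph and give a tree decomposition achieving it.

Treewidth 2.
Bags: B1 = {3, 6, 7}  B2 = {2, 6, 7}  B3 = {1, 2, 7}  B4 = {1, 2, 5}  B5 = {0, 1, 5}  B6 = {0, 4, 5}
Tree: B1–B2, B2–B3, B3–B4, B4–B5, B5–B6

The largest bag has 3 vertices, giving width 2; this decomposition certifies tw(G) ≤ 2. The edges 3–6–2–7–3 form a cycle, so G is not a tree and its treewidth is at least 2. Hence tw(G) = 2 exactly.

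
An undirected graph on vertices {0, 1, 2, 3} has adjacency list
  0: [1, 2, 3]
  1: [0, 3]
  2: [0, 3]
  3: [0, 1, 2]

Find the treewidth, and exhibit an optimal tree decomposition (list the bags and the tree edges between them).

Treewidth 2.
Bags: B1 = {0, 1, 3}  B2 = {0, 2, 3}
Tree: B1–B2

The largest bag has 3 vertices, giving width 2; this decomposition certifies tw(G) ≤ 2. On the other hand G contains the 3-clique {0, 1, 3}. A clique must lie in a single bag of any decomposition, so no decomposition can have width below 2. Combining the bounds, tw(G) = 2.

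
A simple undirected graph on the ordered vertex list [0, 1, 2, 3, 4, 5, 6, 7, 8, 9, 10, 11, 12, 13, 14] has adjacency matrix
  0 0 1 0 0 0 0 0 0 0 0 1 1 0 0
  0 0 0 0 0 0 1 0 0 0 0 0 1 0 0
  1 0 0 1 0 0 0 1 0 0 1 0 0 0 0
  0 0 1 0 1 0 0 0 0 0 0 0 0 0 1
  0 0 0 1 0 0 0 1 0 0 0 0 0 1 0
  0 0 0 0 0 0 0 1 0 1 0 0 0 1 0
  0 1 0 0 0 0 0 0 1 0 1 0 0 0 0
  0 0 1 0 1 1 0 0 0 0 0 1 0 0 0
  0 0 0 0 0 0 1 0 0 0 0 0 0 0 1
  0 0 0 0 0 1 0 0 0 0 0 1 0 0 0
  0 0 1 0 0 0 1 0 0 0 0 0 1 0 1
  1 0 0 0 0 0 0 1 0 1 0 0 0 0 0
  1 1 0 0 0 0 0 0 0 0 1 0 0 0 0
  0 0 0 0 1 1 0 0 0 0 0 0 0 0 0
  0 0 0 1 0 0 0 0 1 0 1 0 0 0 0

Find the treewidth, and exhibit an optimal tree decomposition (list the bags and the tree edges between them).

Each bag holds 4 vertices, so the decomposition has width 3, which upper-bounds the treewidth. For the lower bound: the 4 vertex sets {1,6,8}, {12}, {10}, {0,2,3,14} are disjoint, each induces a connected subgraph, and every pair is joined by at least one edge of G. Contracting each set to a single vertex therefore yields K_{4} as a minor, and since treewidth is minor-monotone, tw(G) ≥ tw(K_{4}) = 3. Combining the bounds, tw(G) = 3.

Treewidth 3.
One such decomposition:
Bags: B1 = {1, 6, 8, 12}  B2 = {6, 8, 10, 12}  B3 = {8, 10, 12, 14}  B4 = {0, 10, 12, 14}  B5 = {0, 2, 10, 14}  B6 = {0, 2, 3, 14}  B7 = {0, 2, 3, 11}  B8 = {2, 3, 7, 11}  B9 = {3, 4, 7, 11}  B10 = {4, 7, 9, 11}  B11 = {4, 5, 7, 9}  B12 = {4, 5, 9, 13}
Tree: B1–B2, B2–B3, B3–B4, B4–B5, B5–B6, B6–B7, B7–B8, B8–B9, B9–B10, B10–B11, B11–B12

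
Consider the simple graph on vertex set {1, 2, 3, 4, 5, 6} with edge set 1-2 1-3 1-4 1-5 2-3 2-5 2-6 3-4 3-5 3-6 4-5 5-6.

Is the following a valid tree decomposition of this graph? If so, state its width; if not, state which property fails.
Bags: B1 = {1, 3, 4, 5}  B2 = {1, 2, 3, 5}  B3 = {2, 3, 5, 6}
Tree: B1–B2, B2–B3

Vertex coverage: the bags together contain {1, 2, 3, 4, 5, 6}, the full vertex set. Edge coverage: each edge of G has both endpoints in at least one bag. Running intersection: for every vertex, the bags containing it form a connected subtree. All three properties hold, so this is a valid tree decomposition of width max|bag| − 1 = 3, and hence tw(G) ≤ 3.

Yes; width 3.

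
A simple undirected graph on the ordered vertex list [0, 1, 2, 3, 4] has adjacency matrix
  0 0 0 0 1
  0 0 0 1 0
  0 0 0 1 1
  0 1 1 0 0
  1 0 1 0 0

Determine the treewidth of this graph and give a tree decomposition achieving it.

Treewidth 1.
Bags: B1 = {1, 3}  B2 = {2, 3}  B3 = {2, 4}  B4 = {0, 4}
Tree: B1–B2, B2–B3, B3–B4

Every bag has size at most 2, so the width is 2 − 1 = 1 and tw(G) ≤ 1. Since G has at least one edge (e.g. 1–3), it is not an edgeless graph, so tw(G) ≥ 1. Therefore the treewidth is 1.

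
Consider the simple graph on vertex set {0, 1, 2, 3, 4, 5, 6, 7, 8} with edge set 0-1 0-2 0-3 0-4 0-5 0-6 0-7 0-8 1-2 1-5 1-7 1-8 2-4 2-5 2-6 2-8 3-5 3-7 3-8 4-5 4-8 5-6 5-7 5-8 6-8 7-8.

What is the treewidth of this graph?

A width-4 tree decomposition is:
Bags: B1 = {0, 1, 5, 7, 8}  B2 = {0, 1, 2, 5, 8}  B3 = {0, 2, 5, 6, 8}  B4 = {0, 2, 4, 5, 8}  B5 = {0, 3, 5, 7, 8}
Tree: B1–B2, B2–B3, B2–B4, B1–B5
Each bag holds 5 vertices, so the decomposition has width 4, which upper-bounds the treewidth. On the other hand G contains the 5-clique {0, 1, 2, 5, 8}. A clique must lie in a single bag of any decomposition, so no decomposition can have width below 4. Hence tw(G) = 4 exactly.

4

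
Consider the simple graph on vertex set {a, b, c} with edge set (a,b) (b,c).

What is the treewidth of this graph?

1

A width-1 tree decomposition is:
Bags: B1 = {b, c}  B2 = {a, b}
Tree: B1–B2
Every bag has size at most 2, so the width is 2 − 1 = 1 and tw(G) ≤ 1. Any graph with an edge has treewidth ≥ 1, and G has the edge c–b. Combining the bounds, tw(G) = 1.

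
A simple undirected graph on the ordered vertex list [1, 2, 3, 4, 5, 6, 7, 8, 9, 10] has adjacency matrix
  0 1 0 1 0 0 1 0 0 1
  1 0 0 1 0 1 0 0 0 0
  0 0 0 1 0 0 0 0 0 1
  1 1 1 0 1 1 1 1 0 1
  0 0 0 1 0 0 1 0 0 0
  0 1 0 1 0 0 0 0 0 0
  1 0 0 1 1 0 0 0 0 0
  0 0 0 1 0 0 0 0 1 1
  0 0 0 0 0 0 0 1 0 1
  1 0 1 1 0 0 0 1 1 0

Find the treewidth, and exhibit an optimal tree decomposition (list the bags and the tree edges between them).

Each bag holds 3 vertices, so the decomposition has width 2, which upper-bounds the treewidth. Conversely, {8, 9, 10} is a clique of size 3, and the vertices of any clique must share a bag in every tree decomposition; so some bag has ≥ 3 vertices and tw(G) ≥ 2. Therefore the treewidth is 2.

Treewidth 2.
One such decomposition:
Bags: B1 = {2, 4, 6}  B2 = {1, 2, 4}  B3 = {1, 4, 10}  B4 = {1, 4, 7}  B5 = {3, 4, 10}  B6 = {4, 5, 7}  B7 = {4, 8, 10}  B8 = {8, 9, 10}
Tree: B1–B2, B2–B3, B3–B4, B3–B5, B4–B6, B3–B7, B7–B8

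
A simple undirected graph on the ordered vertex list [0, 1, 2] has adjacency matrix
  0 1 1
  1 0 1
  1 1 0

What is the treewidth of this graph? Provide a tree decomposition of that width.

A single bag containing all 3 vertices is trivially a valid decomposition of width 2. On the other hand G contains the 3-clique {0, 1, 2}. A clique must lie in a single bag of any decomposition, so no decomposition can have width below 2. The upper and lower bounds meet at 2, so that is the treewidth.

Treewidth 2.
One optimal decomposition is:
Bags: B1 = {0, 1, 2}
Tree: (single bag)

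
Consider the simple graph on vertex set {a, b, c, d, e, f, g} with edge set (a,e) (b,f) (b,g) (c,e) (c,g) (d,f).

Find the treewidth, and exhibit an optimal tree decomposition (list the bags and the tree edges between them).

Treewidth 1.
One such decomposition:
Bags: B1 = {a, e}  B2 = {c, e}  B3 = {c, g}  B4 = {b, g}  B5 = {b, f}  B6 = {d, f}
Tree: B1–B2, B2–B3, B3–B4, B4–B5, B5–B6

Each bag holds 2 vertices, so the decomposition has width 1, which upper-bounds the treewidth. Since G has at least one edge (e.g. a–e), it is not an edgeless graph, so tw(G) ≥ 1. Combining the bounds, tw(G) = 1.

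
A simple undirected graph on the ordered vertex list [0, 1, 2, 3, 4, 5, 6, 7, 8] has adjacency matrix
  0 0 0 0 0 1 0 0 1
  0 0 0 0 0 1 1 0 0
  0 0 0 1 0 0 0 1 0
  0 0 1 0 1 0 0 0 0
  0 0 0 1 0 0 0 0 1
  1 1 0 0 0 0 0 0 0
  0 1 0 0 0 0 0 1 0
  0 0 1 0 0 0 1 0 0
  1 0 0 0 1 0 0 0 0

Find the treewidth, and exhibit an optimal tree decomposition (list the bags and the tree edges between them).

The largest bag has 3 vertices, giving width 2; this decomposition certifies tw(G) ≤ 2. For the lower bound, G contains the cycle 8–0–5–1–6–7–2–3–4–8, so G is not a forest; only forests have treewidth ≤ 1, hence tw(G) ≥ 2. Hence tw(G) = 2 exactly.

Treewidth 2.
Bags: B1 = {0, 5, 8}  B2 = {1, 5, 8}  B3 = {1, 6, 8}  B4 = {6, 7, 8}  B5 = {2, 7, 8}  B6 = {2, 3, 8}  B7 = {3, 4, 8}
Tree: B1–B2, B2–B3, B3–B4, B4–B5, B5–B6, B6–B7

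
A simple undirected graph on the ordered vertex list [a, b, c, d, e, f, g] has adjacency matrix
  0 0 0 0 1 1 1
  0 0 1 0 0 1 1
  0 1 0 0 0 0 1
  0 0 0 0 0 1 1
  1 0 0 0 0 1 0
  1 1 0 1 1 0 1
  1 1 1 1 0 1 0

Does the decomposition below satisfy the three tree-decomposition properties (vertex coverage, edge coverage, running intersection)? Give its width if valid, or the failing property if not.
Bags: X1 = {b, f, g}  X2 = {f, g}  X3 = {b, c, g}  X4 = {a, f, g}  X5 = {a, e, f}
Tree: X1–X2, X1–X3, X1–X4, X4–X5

A tree decomposition must satisfy three properties: every vertex lies in some bag; for every edge, both endpoints lie together in some bag; and for every vertex, the bags containing it form a connected subtree. Here vertex d appears in no bag, so the decomposition is invalid.

No — vertex d appears in no bag.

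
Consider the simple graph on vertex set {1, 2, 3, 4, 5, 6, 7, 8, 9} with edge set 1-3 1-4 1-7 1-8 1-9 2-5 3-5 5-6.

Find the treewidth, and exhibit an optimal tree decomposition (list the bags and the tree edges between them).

Treewidth 1.
One optimal decomposition is:
Bags: B1 = {1, 7}  B2 = {1, 3}  B3 = {3, 5}  B4 = {1, 4}  B5 = {2, 5}  B6 = {5, 6}  B7 = {1, 9}  B8 = {1, 8}
Tree: B1–B2, B2–B3, B2–B4, B3–B5, B3–B6, B2–B7, B4–B8

Every bag has size at most 2, so the width is 2 − 1 = 1 and tw(G) ≤ 1. Any graph with an edge has treewidth ≥ 1, and G has the edge 1–7. Combining the bounds, tw(G) = 1.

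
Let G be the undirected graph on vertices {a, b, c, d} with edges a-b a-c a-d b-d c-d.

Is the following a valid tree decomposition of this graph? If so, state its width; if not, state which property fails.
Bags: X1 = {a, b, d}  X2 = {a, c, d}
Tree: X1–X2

Every vertex of G appears in some bag (union = {a, b, c, d}); every edge is covered by a bag; and for each vertex v the set of bags containing v is connected in the bag tree. The decomposition is therefore valid. The largest bag has 3 vertices, so the width is 2.

Yes; width 2.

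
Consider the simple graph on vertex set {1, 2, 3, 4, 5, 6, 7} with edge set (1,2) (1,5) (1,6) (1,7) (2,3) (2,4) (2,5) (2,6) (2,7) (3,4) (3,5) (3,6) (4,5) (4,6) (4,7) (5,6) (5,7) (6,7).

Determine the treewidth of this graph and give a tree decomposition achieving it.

Treewidth 4.
One optimal decomposition is:
Bags: B1 = {2, 3, 4, 5, 6}  B2 = {2, 4, 5, 6, 7}  B3 = {1, 2, 5, 6, 7}
Tree: B1–B2, B2–B3

The largest bag has 5 vertices, giving width 4; this decomposition certifies tw(G) ≤ 4. On the other hand G contains the 5-clique {1, 2, 5, 6, 7}. A clique must lie in a single bag of any decomposition, so no decomposition can have width below 4. Hence tw(G) = 4 exactly.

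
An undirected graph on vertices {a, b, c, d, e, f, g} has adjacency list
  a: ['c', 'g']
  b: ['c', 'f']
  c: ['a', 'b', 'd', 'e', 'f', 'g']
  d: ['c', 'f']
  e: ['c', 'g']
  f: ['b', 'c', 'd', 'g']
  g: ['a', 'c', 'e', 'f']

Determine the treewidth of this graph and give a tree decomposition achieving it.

Treewidth 2.
Bags: B1 = {a, c, g}  B2 = {c, f, g}  B3 = {b, c, f}  B4 = {c, d, f}  B5 = {c, e, g}
Tree: B1–B2, B2–B3, B2–B4, B2–B5

Every bag has size at most 3, so the width is 3 − 1 = 2 and tw(G) ≤ 2. For the lower bound, the 3 vertices {a, c, g} are pairwise adjacent, and any tree decomposition puts a clique entirely inside one bag — forcing width ≥ 2. Combining the bounds, tw(G) = 2.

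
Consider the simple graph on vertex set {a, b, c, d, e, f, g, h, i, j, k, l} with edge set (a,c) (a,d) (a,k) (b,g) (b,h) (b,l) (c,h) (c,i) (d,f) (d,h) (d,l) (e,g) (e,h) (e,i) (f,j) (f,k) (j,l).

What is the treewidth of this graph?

A width-3 tree decomposition is:
Bags: B1 = {f, j, k, l}  B2 = {d, f, k, l}  B3 = {a, d, k, l}  B4 = {a, b, d, l}  B5 = {a, b, d, h}  B6 = {a, b, c, h}  B7 = {b, c, g, h}  B8 = {c, e, g, h}  B9 = {c, e, g, i}
Tree: B1–B2, B2–B3, B3–B4, B4–B5, B5–B6, B6–B7, B7–B8, B8–B9
Each bag holds 4 vertices, so the decomposition has width 3, which upper-bounds the treewidth. For the lower bound: the 4 vertex sets {f,j,k}, {l}, {d}, {a,b,c,h} are disjoint, each induces a connected subgraph, and every pair is joined by at least one edge of G. Contracting each set to a single vertex therefore yields K_{4} as a minor, and since treewidth is minor-monotone, tw(G) ≥ tw(K_{4}) = 3. Combining the bounds, tw(G) = 3.

3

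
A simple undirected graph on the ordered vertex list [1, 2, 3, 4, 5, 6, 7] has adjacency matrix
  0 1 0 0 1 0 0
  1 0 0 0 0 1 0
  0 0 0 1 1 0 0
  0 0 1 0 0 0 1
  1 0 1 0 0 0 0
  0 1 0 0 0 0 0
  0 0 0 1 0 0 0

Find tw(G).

1

A width-1 tree decomposition is:
Bags: B1 = {2, 6}  B2 = {1, 2}  B3 = {1, 5}  B4 = {3, 5}  B5 = {3, 4}  B6 = {4, 7}
Tree: B1–B2, B2–B3, B3–B4, B4–B5, B5–B6
The largest bag has 2 vertices, giving width 1; this decomposition certifies tw(G) ≤ 1. Since G has at least one edge (e.g. 6–2), it is not an edgeless graph, so tw(G) ≥ 1. Hence tw(G) = 1 exactly.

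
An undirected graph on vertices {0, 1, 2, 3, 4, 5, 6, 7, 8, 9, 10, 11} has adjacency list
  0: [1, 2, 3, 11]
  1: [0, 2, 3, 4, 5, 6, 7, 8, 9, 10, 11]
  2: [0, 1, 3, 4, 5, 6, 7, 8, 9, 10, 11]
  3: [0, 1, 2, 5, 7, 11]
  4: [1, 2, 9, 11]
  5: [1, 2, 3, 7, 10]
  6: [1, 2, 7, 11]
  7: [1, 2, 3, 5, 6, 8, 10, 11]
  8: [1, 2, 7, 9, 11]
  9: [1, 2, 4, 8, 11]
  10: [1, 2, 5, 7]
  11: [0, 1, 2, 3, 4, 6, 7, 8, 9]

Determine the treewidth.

4

A width-4 tree decomposition is:
Bags: B1 = {1, 2, 7, 8, 11}  B2 = {1, 2, 3, 7, 11}  B3 = {0, 1, 2, 3, 11}  B4 = {1, 2, 6, 7, 11}  B5 = {1, 2, 3, 5, 7}  B6 = {1, 2, 8, 9, 11}  B7 = {1, 2, 4, 9, 11}  B8 = {1, 2, 5, 7, 10}
Tree: B1–B2, B2–B3, B2–B4, B2–B5, B1–B6, B6–B7, B5–B8
Every bag has size at most 5, so the width is 5 − 1 = 4 and tw(G) ≤ 4. For the lower bound, the 5 vertices {1, 2, 5, 7, 10} are pairwise adjacent, and any tree decomposition puts a clique entirely inside one bag — forcing width ≥ 4. The upper and lower bounds meet at 4, so that is the treewidth.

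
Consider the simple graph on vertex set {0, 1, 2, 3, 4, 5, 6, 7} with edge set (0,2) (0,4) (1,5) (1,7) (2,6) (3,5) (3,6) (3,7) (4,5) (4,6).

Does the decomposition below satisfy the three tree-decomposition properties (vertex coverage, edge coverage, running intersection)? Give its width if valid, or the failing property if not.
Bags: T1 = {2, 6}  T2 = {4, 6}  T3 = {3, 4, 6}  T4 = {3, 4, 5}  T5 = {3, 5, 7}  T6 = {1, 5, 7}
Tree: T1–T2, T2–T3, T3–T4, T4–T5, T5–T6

No — vertex 0 appears in no bag.

A tree decomposition must satisfy three properties: every vertex lies in some bag; for every edge, both endpoints lie together in some bag; and for every vertex, the bags containing it form a connected subtree. Here vertex 0 appears in no bag, so the decomposition is invalid.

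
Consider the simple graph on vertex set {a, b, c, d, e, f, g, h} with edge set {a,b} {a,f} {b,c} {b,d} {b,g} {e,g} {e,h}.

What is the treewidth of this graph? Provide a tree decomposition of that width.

Treewidth 1.
One such decomposition:
Bags: B1 = {b, c}  B2 = {a, b}  B3 = {b, g}  B4 = {e, g}  B5 = {b, d}  B6 = {a, f}  B7 = {e, h}
Tree: B1–B2, B1–B3, B3–B4, B1–B5, B2–B6, B4–B7

Every bag has size at most 2, so the width is 2 − 1 = 1 and tw(G) ≤ 1. Any graph with an edge has treewidth ≥ 1, and G has the edge c–b. Hence tw(G) = 1 exactly.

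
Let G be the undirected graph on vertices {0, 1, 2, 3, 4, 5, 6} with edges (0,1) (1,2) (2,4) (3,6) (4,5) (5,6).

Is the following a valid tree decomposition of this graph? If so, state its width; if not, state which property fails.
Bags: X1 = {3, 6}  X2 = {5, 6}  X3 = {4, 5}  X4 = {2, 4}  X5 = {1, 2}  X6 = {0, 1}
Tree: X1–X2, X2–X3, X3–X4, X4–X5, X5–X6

Vertex coverage: the bags together contain {0, 1, 2, 3, 4, 5, 6}, the full vertex set. Edge coverage: each edge of G has both endpoints in at least one bag. Running intersection: for every vertex, the bags containing it form a connected subtree. All three properties hold, so this is a valid tree decomposition of width max|bag| − 1 = 1, and hence tw(G) ≤ 1.

Yes; width 1.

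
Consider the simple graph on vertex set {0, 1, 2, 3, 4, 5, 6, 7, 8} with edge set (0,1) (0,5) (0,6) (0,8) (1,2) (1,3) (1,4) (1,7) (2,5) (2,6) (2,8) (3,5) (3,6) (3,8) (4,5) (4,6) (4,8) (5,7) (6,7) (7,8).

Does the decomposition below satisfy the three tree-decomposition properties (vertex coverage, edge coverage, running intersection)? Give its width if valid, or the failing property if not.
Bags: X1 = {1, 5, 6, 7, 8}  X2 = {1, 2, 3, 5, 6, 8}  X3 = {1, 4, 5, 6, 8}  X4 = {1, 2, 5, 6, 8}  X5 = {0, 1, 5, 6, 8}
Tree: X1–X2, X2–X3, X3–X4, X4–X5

No — bags containing vertex 2 are not connected in the tree.

A tree decomposition must satisfy three properties: every vertex lies in some bag; for every edge, both endpoints lie together in some bag; and for every vertex, the bags containing it form a connected subtree. Here bags containing vertex 2 are not connected in the tree, so the decomposition is invalid.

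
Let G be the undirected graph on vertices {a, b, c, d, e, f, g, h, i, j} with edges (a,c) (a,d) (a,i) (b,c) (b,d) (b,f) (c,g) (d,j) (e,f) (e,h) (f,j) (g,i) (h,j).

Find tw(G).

2

A width-2 tree decomposition is:
Bags: B1 = {a, g, i}  B2 = {a, c, g}  B3 = {a, c, d}  B4 = {b, c, d}  B5 = {b, d, j}  B6 = {b, f, j}  B7 = {f, h, j}  B8 = {e, f, h}
Tree: B1–B2, B2–B3, B3–B4, B4–B5, B5–B6, B6–B7, B7–B8
The largest bag has 3 vertices, giving width 2; this decomposition certifies tw(G) ≤ 2. For the lower bound, G contains the cycle i–g–c–a–i, so G is not a forest; only forests have treewidth ≤ 1, hence tw(G) ≥ 2. Therefore the treewidth is 2.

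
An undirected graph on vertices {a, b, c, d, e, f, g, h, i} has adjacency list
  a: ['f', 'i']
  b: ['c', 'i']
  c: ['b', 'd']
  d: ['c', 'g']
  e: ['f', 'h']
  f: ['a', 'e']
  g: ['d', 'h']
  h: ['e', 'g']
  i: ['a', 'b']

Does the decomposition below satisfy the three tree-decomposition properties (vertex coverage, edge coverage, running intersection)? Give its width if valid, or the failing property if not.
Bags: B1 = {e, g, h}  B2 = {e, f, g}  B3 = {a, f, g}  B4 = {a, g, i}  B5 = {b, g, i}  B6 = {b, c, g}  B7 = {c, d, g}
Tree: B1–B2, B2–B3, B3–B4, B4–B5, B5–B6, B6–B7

Yes; width 2.

Checking the three conditions: (i) the bags cover all of {a, b, c, d, e, f, g, h, i}; (ii) for each edge, some bag contains both endpoints; (iii) the bags containing any fixed vertex form a subtree. All hold, so the decomposition is valid with width 3 − 1 = 2.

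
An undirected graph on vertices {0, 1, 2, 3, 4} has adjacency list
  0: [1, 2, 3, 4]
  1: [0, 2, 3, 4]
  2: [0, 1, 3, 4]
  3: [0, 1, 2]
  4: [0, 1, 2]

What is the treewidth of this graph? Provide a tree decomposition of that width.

Treewidth 3.
One optimal decomposition is:
Bags: B1 = {0, 1, 2, 3}  B2 = {0, 1, 2, 4}
Tree: B1–B2

The largest bag has 4 vertices, giving width 3; this decomposition certifies tw(G) ≤ 3. On the other hand G contains the 4-clique {0, 1, 2, 3}. A clique must lie in a single bag of any decomposition, so no decomposition can have width below 3. Therefore the treewidth is 3.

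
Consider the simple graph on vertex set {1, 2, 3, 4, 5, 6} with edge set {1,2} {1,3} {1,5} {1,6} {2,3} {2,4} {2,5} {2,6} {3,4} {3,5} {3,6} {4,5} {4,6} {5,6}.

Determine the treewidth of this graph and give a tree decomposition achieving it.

Each bag holds 5 vertices, so the decomposition has width 4, which upper-bounds the treewidth. On the other hand G contains the 5-clique {1, 2, 3, 5, 6}. A clique must lie in a single bag of any decomposition, so no decomposition can have width below 4. Therefore the treewidth is 4.

Treewidth 4.
Bags: B1 = {1, 2, 3, 5, 6}  B2 = {2, 3, 4, 5, 6}
Tree: B1–B2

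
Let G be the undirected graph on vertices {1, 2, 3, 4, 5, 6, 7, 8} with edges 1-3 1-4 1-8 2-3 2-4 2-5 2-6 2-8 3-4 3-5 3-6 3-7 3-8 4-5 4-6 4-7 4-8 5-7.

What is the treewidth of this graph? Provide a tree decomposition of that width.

Treewidth 3.
One such decomposition:
Bags: B1 = {2, 3, 4, 6}  B2 = {2, 3, 4, 5}  B3 = {2, 3, 4, 8}  B4 = {3, 4, 5, 7}  B5 = {1, 3, 4, 8}
Tree: B1–B2, B2–B3, B2–B4, B3–B5

Each bag holds 4 vertices, so the decomposition has width 3, which upper-bounds the treewidth. On the other hand G contains the 4-clique {1, 3, 4, 8}. A clique must lie in a single bag of any decomposition, so no decomposition can have width below 3. The upper and lower bounds meet at 3, so that is the treewidth.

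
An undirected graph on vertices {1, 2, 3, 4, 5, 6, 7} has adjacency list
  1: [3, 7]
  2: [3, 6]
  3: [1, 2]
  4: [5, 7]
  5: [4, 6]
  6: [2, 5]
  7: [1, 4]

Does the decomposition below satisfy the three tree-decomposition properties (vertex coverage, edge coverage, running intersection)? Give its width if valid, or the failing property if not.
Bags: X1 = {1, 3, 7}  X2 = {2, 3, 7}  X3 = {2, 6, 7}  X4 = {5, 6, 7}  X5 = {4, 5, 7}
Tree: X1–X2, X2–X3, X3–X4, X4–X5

Vertex coverage: the bags together contain {1, 2, 3, 4, 5, 6, 7}, the full vertex set. Edge coverage: each edge of G has both endpoints in at least one bag. Running intersection: for every vertex, the bags containing it form a connected subtree. All three properties hold, so this is a valid tree decomposition of width max|bag| − 1 = 2, and hence tw(G) ≤ 2.

Yes; width 2.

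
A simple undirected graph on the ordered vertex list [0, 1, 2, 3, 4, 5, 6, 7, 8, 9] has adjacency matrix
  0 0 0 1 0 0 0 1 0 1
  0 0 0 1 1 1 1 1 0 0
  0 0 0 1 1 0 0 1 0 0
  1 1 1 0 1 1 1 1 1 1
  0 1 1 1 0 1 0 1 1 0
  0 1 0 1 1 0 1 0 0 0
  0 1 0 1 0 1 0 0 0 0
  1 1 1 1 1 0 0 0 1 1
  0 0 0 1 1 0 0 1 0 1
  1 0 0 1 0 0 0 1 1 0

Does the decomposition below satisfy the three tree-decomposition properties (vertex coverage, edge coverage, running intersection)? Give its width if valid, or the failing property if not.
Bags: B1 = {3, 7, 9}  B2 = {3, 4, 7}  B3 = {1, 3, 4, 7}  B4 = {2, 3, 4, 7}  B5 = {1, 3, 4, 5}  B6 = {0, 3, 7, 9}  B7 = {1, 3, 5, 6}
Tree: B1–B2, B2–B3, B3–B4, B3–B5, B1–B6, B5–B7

No — vertex 8 appears in no bag.

A tree decomposition must satisfy three properties: every vertex lies in some bag; for every edge, both endpoints lie together in some bag; and for every vertex, the bags containing it form a connected subtree. Here vertex 8 appears in no bag, so the decomposition is invalid.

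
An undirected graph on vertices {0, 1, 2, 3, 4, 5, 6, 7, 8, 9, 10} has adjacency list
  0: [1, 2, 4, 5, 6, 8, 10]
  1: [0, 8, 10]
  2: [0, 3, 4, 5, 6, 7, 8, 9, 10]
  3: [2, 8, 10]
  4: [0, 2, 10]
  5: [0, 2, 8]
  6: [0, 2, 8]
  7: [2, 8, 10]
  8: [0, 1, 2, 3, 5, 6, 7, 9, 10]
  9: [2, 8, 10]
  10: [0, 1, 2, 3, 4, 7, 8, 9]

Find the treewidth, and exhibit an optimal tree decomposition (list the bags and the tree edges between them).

Each bag holds 4 vertices, so the decomposition has width 3, which upper-bounds the treewidth. On the other hand G contains the 4-clique {0, 1, 8, 10}. A clique must lie in a single bag of any decomposition, so no decomposition can have width below 3. Combining the bounds, tw(G) = 3.

Treewidth 3.
One such decomposition:
Bags: B1 = {0, 2, 8, 10}  B2 = {0, 2, 5, 8}  B3 = {2, 8, 9, 10}  B4 = {0, 2, 6, 8}  B5 = {2, 7, 8, 10}  B6 = {2, 3, 8, 10}  B7 = {0, 2, 4, 10}  B8 = {0, 1, 8, 10}
Tree: B1–B2, B1–B3, B1–B4, B1–B5, B1–B6, B1–B7, B1–B8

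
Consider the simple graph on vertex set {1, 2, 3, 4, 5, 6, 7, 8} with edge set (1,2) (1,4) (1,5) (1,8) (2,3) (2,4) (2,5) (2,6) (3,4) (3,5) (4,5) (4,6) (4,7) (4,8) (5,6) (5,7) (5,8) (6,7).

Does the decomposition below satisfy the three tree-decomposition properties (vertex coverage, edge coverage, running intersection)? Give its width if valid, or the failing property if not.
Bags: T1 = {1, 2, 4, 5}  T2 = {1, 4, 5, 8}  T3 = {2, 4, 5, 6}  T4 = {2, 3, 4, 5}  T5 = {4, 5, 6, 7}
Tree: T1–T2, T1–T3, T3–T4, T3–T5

Yes; width 3.

Checking the three conditions: (i) the bags cover all of {1, 2, 3, 4, 5, 6, 7, 8}; (ii) for each edge, some bag contains both endpoints; (iii) the bags containing any fixed vertex form a subtree. All hold, so the decomposition is valid with width 4 − 1 = 3.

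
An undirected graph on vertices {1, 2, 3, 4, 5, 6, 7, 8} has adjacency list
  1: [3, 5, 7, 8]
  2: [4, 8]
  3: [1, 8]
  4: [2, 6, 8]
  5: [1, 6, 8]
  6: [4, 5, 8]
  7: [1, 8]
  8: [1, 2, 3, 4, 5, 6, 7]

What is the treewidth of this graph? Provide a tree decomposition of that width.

Every bag has size at most 3, so the width is 3 − 1 = 2 and tw(G) ≤ 2. For the lower bound, the 3 vertices {1, 3, 8} are pairwise adjacent, and any tree decomposition puts a clique entirely inside one bag — forcing width ≥ 2. Therefore the treewidth is 2.

Treewidth 2.
One optimal decomposition is:
Bags: B1 = {1, 7, 8}  B2 = {1, 5, 8}  B3 = {5, 6, 8}  B4 = {1, 3, 8}  B5 = {4, 6, 8}  B6 = {2, 4, 8}
Tree: B1–B2, B2–B3, B2–B4, B3–B5, B5–B6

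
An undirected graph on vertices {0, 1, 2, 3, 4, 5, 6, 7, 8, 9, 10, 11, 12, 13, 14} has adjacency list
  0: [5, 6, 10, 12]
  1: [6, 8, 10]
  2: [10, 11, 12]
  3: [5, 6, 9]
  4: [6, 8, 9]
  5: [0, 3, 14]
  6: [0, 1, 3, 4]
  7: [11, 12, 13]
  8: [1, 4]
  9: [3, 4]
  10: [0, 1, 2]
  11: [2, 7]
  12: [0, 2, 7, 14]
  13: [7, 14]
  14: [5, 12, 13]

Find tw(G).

A width-3 tree decomposition is:
Bags: B1 = {7, 11, 13, 14}  B2 = {7, 11, 12, 14}  B3 = {2, 11, 12, 14}  B4 = {2, 5, 12, 14}  B5 = {0, 2, 5, 12}  B6 = {0, 2, 5, 10}  B7 = {0, 3, 5, 10}  B8 = {0, 3, 6, 10}  B9 = {1, 3, 6, 10}  B10 = {1, 3, 6, 9}  B11 = {1, 4, 6, 9}  B12 = {1, 4, 8, 9}
Tree: B1–B2, B2–B3, B3–B4, B4–B5, B5–B6, B6–B7, B7–B8, B8–B9, B9–B10, B10–B11, B11–B12
Each bag holds 4 vertices, so the decomposition has width 3, which upper-bounds the treewidth. For the lower bound: the 4 vertex sets {7,11,13}, {14}, {12}, {0,2,5,10} are disjoint, each induces a connected subgraph, and every pair is joined by at least one edge of G. Contracting each set to a single vertex therefore yields K_{4} as a minor, and since treewidth is minor-monotone, tw(G) ≥ tw(K_{4}) = 3. Combining the bounds, tw(G) = 3.

3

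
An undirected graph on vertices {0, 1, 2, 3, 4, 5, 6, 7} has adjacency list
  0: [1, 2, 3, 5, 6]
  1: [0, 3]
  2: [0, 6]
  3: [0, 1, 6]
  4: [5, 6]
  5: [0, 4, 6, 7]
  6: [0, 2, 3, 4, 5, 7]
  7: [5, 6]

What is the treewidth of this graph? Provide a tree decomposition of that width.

Each bag holds 3 vertices, so the decomposition has width 2, which upper-bounds the treewidth. Conversely, {0, 1, 3} is a clique of size 3, and the vertices of any clique must share a bag in every tree decomposition; so some bag has ≥ 3 vertices and tw(G) ≥ 2. Therefore the treewidth is 2.

Treewidth 2.
One optimal decomposition is:
Bags: B1 = {0, 3, 6}  B2 = {0, 2, 6}  B3 = {0, 5, 6}  B4 = {4, 5, 6}  B5 = {5, 6, 7}  B6 = {0, 1, 3}
Tree: B1–B2, B1–B3, B3–B4, B3–B5, B1–B6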